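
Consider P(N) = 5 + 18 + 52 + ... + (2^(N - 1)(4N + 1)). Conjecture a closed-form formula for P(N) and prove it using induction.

P(N) = 2^N(4N - 3) + 3

We claim P(N) = 2^N(4N - 3) + 3 for all N ≥ 1.
For the base case N = 1: P(1) = 5, and the closed form gives 5. They agree.
Inductive step: suppose the statement holds for some i ≥ 1, so P(i) = 2^i(4i - 3) + 3.
Then P(i+1) = P(i) + (2^i(4i + 5)) = (2^i(4i - 3) + 3) + (2^i(4i + 5)).
Simplifying, P(i+1) = 2^(i + 1) + 2^(i + 3)i + 3 = 2^(i+1)(4(i+1) - 3) + 3,
which is the closed form with N = i+1.
This completes the induction.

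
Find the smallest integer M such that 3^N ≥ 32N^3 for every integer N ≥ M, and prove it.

M = 10

At N = 9: 19683 < 23328, so the inequality fails and M ≥ 10. We prove 3^N ≥ 32N^3 for all N ≥ 10.
Base step (N = 10): 3^N = 59049 and 32N^3 = 32000, so 59049 ≥ 32000.
Inductive step: assume the claim holds for N = i, so 3^i ≥ 32i^3.
Then 3^(i + 1) = 3·(3^i) ≥ 3·(32i^3).
Also, for i ≥ 10 we have 3·(32i^3) ≥ 32(i+1)^3, since 3 ≥ (1 + 1/i)^3 for all i ≥ 10.
Combining, 3^(i + 1) ≥ 32(i+1)^3.
By the principle of mathematical induction, the result holds for all N ≥ 10.
Hence the smallest such M is 10.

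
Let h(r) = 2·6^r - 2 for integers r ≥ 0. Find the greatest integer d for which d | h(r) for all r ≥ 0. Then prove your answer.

Computing the first values: h(0) = 0 and h(1) = 10; gcd(0, 10) = 10, so d ≤ 10.
We prove 10 | 2·6^r - 2 for all r ≥ 0 by induction on r.
When r = 0: h(0) = 0 = 10·(0), so 10 | h(0).
For the inductive step, assume it holds for an arbitrary p ≥ 0, i.e. 10 | h(p). Then
h(p+1) = 2·6^(p+1) - 2 = 6·(2·6^p - 2) + 10 = 6·h(p) + 10. The first term is divisible by 10 by the inductive hypothesis, and 10 is divisible by 10. Hence 10 | h(p+1).
This completes the induction.
Therefore the largest such d is 10.

d = 10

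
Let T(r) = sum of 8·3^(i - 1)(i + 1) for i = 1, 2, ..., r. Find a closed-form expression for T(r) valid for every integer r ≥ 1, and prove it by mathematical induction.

We claim T(r) = 2·3^r(2r + 1) - 2 for all r ≥ 1.
Base step (r = 1): T(1) = 16, and the closed form gives 16. They agree.
Inductive step: assume the claim holds for r = i, so T(i) = 2·3^i(2i + 1) - 2.
Then T(i+1) = T(i) + (8·3^i(i + 2)) = (2·3^i(2i + 1) - 2) + (8·3^i(i + 2)).
Simplifying, T(i+1) = 12·3^i·i + 18·3^i - 2 = 2·3^(i+1)(2(i+1) + 1) - 2,
which is the closed form with r = i+1.
This completes the induction.

T(r) = 2·3^r(2r + 1) - 2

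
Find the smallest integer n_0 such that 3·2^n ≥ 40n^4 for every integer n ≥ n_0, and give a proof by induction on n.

At n = 21: 6291456 < 7779240, so the inequality fails and n_0 ≥ 22. We prove 3·2^n ≥ 40n^4 for all n ≥ 22.
For the base case n = 22: 3·2^n = 12582912 and 40n^4 = 9370240, so 12582912 ≥ 9370240.
Inductive step: assume the claim holds for n = j, so 3·2^j ≥ 40j^4.
Then 3·2^(j + 1) = 2·(3·2^j) ≥ 2·(40j^4).
Also, for j ≥ 22 we have 2·(40j^4) ≥ 40(j+1)^4, since 2 ≥ (1 + 1/j)^4 for all j ≥ 22.
Combining, 3·2^(j + 1) ≥ 40(j+1)^4.
By induction, the statement is established for all n ≥ 22.
Hence the smallest such n_0 is 22.

n_0 = 22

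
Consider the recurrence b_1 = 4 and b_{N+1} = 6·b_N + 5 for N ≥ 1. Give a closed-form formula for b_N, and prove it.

b_N = 5·6^(N - 1) - 1

Computing the first terms: b_1 = 4, b_2 = 29, b_3 = 179. This suggests b_N = 5·6^(N - 1) - 1.
Base step (N = 1): the formula gives 4 = 4 = b_1.
For the inductive step, assume it holds for an arbitrary m ≥ 1, so b_m = 5·6^(m - 1) - 1.
Then b_{m+1} = 6·b_m + 5 = 6·(5·6^(m - 1) - 1) + 5 = 5·6^m - 1 = 5·6^((m+1) - 1) - 1,
which is the claimed formula at N = m+1.
Hence, by induction on N, the claim holds for every N ≥ 1.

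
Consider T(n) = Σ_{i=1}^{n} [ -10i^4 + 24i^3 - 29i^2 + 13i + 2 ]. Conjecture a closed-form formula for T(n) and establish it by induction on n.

We claim T(n) = -n(n - 1)(2n^3 + n^2 + 2n + 4) for all n ≥ 1.
Base case (n = 1): T(1) = 0, and the closed form gives 0. They agree.
Inductive step: suppose the statement holds for some i ≥ 1, so T(i) = i(-2i^4 + i^3 - i^2 - 2i + 4).
Then T(i+1) = T(i) + (i(-10i^3 - 16i^2 - 17i - 13)) = (i(-2i^4 + i^3 - i^2 - 2i + 4)) + (i(-10i^3 - 16i^2 - 17i - 13)).
Simplifying, T(i+1) = -i(i + 1)(2i^3 + 7i^2 + 10i + 9) = -(i+1)((i+1) - 1)(2(i+1)^3 + (i+1)^2 + 2(i+1) + 4),
which is the closed form with n = i+1.
This completes the induction.

T(n) = -n(n - 1)(2n^3 + n^2 + 2n + 4)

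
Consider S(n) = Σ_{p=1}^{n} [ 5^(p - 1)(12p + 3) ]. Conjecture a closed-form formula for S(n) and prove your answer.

We claim S(n) = 3·5^n·n for all n ≥ 1.
Base case (n = 1): S(1) = 15, and the closed form gives 15. They agree.
Suppose the result is true for n = p, so S(p) = 3·5^p·p.
Then S(p+1) = S(p) + (5^p(12p + 15)) = (3·5^p·p) + (5^p(12p + 15)).
Simplifying, S(p+1) = 15·5^p(p + 1) = 3·5^(p+1)·(p+1),
which is the closed form with n = p+1.
By the principle of mathematical induction, the result holds for all n ≥ 1.

S(n) = 3·5^n·n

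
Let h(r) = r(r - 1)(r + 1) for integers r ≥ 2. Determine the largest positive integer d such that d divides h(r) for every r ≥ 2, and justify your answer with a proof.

Computing the first values: h(2) = 6 and h(3) = 24; gcd(6, 24) = 6, so d ≤ 6.
We prove 6 | r(r - 1)(r + 1) for all r ≥ 2 by induction on r.
Base case (r = 2): h(2) = 6 = 6·(1), so 6 | h(2).
For the inductive step, assume it holds for an arbitrary p ≥ 2, i.e. 6 | h(p). Then
h(p+1) − h(p) = p·(p+1)·(p+2) − (p-1)·p·(p+1) = p·(p+1)·[(p+2) − (p-1)] = 3·p·(p+1). The product of 2 consecutive integers is divisible by (2)! = 2, so h(p+1) − h(p) is divisible by 3·2 = 6. By the inductive hypothesis 6 | h(p), hence 6 | h(p+1).
This completes the induction.
Therefore the largest such d is 6.

d = 6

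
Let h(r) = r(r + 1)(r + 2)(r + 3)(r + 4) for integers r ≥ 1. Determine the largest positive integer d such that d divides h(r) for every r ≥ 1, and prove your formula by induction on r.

Computing the first values: h(1) = 120 and h(2) = 720; gcd(120, 720) = 120, so d ≤ 120.
We prove 120 | r(r + 1)(r + 2)(r + 3)(r + 4) for all r ≥ 1 by induction on r.
When r = 1: h(1) = 120 = 120·(1), so 120 | h(1).
Suppose the result is true for r = i, i.e. 120 | h(i). Then
h(i+1) − h(i) = (i+1)·(i+2)·(i+3)·(i+4)·(i+5) − i·(i+1)·(i+2)·(i+3)·(i+4) = (i+1)·(i+2)·(i+3)·(i+4)·[(i+5) − i] = 5·(i+1)·(i+2)·(i+3)·(i+4). The product of 4 consecutive integers is divisible by (4)! = 24, so h(i+1) − h(i) is divisible by 5·24 = 120. By the inductive hypothesis 120 | h(i), hence 120 | h(i+1).
This completes the induction.
Therefore the largest such d is 120.

d = 120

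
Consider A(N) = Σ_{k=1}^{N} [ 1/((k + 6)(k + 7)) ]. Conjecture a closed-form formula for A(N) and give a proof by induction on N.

A(N) = N/(7(N + 7))

We claim A(N) = N/(7(N + 7)) for all N ≥ 1.
Base case (N = 1): A(1) = 1/56, and the closed form gives 1/56. They agree.
Inductive step: assume the claim holds for N = k, so A(k) = k/(7(k + 7)).
Then A(k+1) = A(k) + (1/((k + 7)(k + 8))) = (k/(7(k + 7))) + (1/((k + 7)(k + 8))).
Simplifying, A(k+1) = (k + 1)/(7(k + 8)) = (k+1)/(7((k+1) + 7)),
which is the closed form with N = k+1.
By induction, the statement is established for all N ≥ 1.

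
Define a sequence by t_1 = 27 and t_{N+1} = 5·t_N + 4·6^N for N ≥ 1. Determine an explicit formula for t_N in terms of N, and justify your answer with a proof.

Computing the first terms: t_1 = 27, t_2 = 159, t_3 = 939. This suggests t_N = 3·5^(N - 1) + 4·6^N.
When N = 1: the formula gives 27 = 27 = t_1.
Inductive step: assume the claim holds for N = j, so t_j = 3·5^(j - 1) + 4·6^j.
Then t_{j+1} = 5·t_j + 4·6^j = 5·(3·5^(j - 1) + 4·6^j) + 4·6^j = 3·5^j + 4·6^(j + 1) = 3·5^((j+1) - 1) + 4·6^(j+1),
which is the claimed formula at N = j+1.
This completes the induction.

t_N = 3·5^(N - 1) + 4·6^N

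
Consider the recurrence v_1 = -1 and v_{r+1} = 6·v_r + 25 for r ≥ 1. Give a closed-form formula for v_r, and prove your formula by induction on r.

v_r = 4·6^(r - 1) - 5

Computing the first terms: v_1 = -1, v_2 = 19, v_3 = 139. This suggests v_r = 4·6^(r - 1) - 5.
Base step (r = 1): the formula gives -1 = -1 = v_1.
Inductive step: suppose the statement holds for some k ≥ 1, so v_k = 4·6^(k - 1) - 5.
Then v_{k+1} = 6·v_k + 25 = 6·(4·6^(k - 1) - 5) + 25 = 4·6^k - 5 = 4·6^((k+1) - 1) - 5,
which is the claimed formula at r = k+1.
This completes the induction.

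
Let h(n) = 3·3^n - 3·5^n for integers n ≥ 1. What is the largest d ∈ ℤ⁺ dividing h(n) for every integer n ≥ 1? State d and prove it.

Computing the first values: h(1) = -6 and h(2) = -48; gcd(-6, -48) = 6, so d ≤ 6.
We prove 6 | 3·3^n - 3·5^n for all n ≥ 1 by induction on n.
Base step (n = 1): h(1) = -6 = 6·(-1), so 6 | h(1).
Inductive step: assume the claim holds for n = r, i.e. 6 | h(r). Then
h(r+1) − 5·h(r) = (3·3^(r+1) - 3·5^(r+1)) − 5·(3·3^r - 3·5^r) = (3)·3^r·(3 − 5) = (-6)·3^r. Since 6 | h(r) by the inductive hypothesis, 6 | 5·h(r); and 6 | -6 since -6 = 6·-1. Therefore 6 | h(r+1).
This completes the induction.
Therefore the largest such d is 6.

d = 6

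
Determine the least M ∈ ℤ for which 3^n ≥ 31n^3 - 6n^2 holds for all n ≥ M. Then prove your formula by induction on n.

M = 10

At n = 9: 19683 < 22113, so the inequality fails and M ≥ 10. We prove 3^n ≥ 31n^3 - 6n^2 for all n ≥ 10.
Base step (n = 10): 3^n = 59049 and 31n^3 - 6n^2 = 30400, so 59049 ≥ 30400.
For the inductive step, assume it holds for an arbitrary i ≥ 10, so 3^i ≥ 31i^3 - 6i^2.
Then 3^(i + 1) = 3·(3^i) ≥ 3·(31i^3 - 6i^2).
Also, for i ≥ 10 we have 3·(31i^3 - 6i^2) ≥ 31(i+1)^3 - 6(i+1)^2, since 3·(31i^3 - 6i^2) − (31(i+1)^3 - 6(i+1)^2) = 62i^3 - 105i^2 - 81i - 25, which is nonnegative for all i ≥ 10.
Combining, 3^(i + 1) ≥ 31(i+1)^3 - 6(i+1)^2.
This completes the induction.
Hence the smallest such M is 10.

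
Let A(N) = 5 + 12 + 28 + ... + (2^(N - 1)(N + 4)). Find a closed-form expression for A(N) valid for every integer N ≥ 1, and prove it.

We claim A(N) = 2^N(N + 3) - 3 for all N ≥ 1.
For the base case N = 1: A(1) = 5, and the closed form gives 5. They agree.
Suppose the result is true for N = p, so A(p) = 2^p(p + 3) - 3.
Then A(p+1) = A(p) + (2^p(p + 5)) = (2^p(p + 3) - 3) + (2^p(p + 5)).
Simplifying, A(p+1) = 2^(p + 1)p + 2^(p + 3) - 3 = 2^(p+1)((p+1) + 3) - 3,
which is the closed form with N = p+1.
This completes the induction.

A(N) = 2^N(N + 3) - 3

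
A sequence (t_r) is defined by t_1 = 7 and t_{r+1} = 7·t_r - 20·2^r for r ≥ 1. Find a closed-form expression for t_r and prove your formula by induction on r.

Computing the first terms: t_1 = 7, t_2 = 9, t_3 = -17. This suggests t_r = 2^(r + 2) - 7^(r - 1).
Base case (r = 1): the formula gives 7 = 7 = t_1.
Inductive step: suppose the statement holds for some m ≥ 1, so t_m = 2^(m + 2) - 7^(m - 1).
Then t_{m+1} = 7·t_m - 20·2^m = 7·(2^(m + 2) - 7^(m - 1)) - 20·2^m = 2^(m + 3) - 7^m = 2^((m+1) + 2) - 7^((m+1) - 1),
which is the claimed formula at r = m+1.
This completes the induction.

t_r = 2^(r + 2) - 7^(r - 1)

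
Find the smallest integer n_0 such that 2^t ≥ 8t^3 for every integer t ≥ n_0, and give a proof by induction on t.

At t = 14: 16384 < 21952, so the inequality fails and n_0 ≥ 15. We prove 2^t ≥ 8t^3 for all t ≥ 15.
When t = 15: 2^t = 32768 and 8t^3 = 27000, so 32768 ≥ 27000.
Inductive step: suppose the statement holds for some k ≥ 15, so 2^k ≥ 8k^3.
Then 2^(k + 1) = 2·(2^k) ≥ 2·(8k^3).
Also, for k ≥ 15 we have 2·(8k^3) ≥ 8(k+1)^3, since 2 ≥ (1 + 1/k)^3 for all k ≥ 15.
Combining, 2^(k + 1) ≥ 8(k+1)^3.
By the principle of mathematical induction, the result holds for all t ≥ 15.
Hence the smallest such n_0 is 15.

n_0 = 15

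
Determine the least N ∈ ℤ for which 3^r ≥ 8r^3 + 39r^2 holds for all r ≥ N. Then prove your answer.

N = 9

At r = 8: 6561 < 6592, so the inequality fails and N ≥ 9. We prove 3^r ≥ 8r^3 + 39r^2 for all r ≥ 9.
When r = 9: 3^r = 19683 and 8r^3 + 39r^2 = 8991, so 19683 ≥ 8991.
For the inductive step, assume it holds for an arbitrary j ≥ 9, so 3^j ≥ 8j^3 + 39j^2.
Then 3^(j + 1) = 3·(3^j) ≥ 3·(8j^3 + 39j^2).
Also, for j ≥ 9 we have 3·(8j^3 + 39j^2) ≥ 8(j+1)^3 + 39(j+1)^2, since 3·(8j^3 + 39j^2) − (8(j+1)^3 + 39(j+1)^2) = 16j^3 + 54j^2 - 102j - 47, which is nonnegative for all j ≥ 9.
Combining, 3^(j + 1) ≥ 8(j+1)^3 + 39(j+1)^2.
By induction, the statement is established for all r ≥ 9.
Hence the smallest such N is 9.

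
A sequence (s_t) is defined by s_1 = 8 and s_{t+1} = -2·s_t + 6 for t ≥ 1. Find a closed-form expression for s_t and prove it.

Computing the first terms: s_1 = 8, s_2 = -10, s_3 = 26. This suggests s_t = -3(-2)^t + 2.
Base step (t = 1): the formula gives 8 = 8 = s_1.
Suppose the result is true for t = k, so s_k = -3(-2)^k + 2.
Then s_{k+1} = -2·s_k + 6 = -2·(-3(-2)^k + 2) + 6 = -3(-2)^(k + 1) + 2,
which is the claimed formula at t = k+1.
By induction, the statement is established for all t ≥ 1.

s_t = -3(-2)^t + 2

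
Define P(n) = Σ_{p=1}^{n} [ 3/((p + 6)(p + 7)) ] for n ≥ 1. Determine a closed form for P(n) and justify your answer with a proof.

We claim P(n) = 3n/(7(n + 7)) for all n ≥ 1.
For the base case n = 1: P(1) = 3/56, and the closed form gives 3/56. They agree.
Inductive step: suppose the statement holds for some p ≥ 1, so P(p) = 3p/(7(p + 7)).
Then P(p+1) = P(p) + (3/((p + 7)(p + 8))) = (3p/(7(p + 7))) + (3/((p + 7)(p + 8))).
Simplifying, P(p+1) = 3(p + 1)/(7(p + 8)) = 3(p+1)/(7((p+1) + 7)),
which is the closed form with n = p+1.
By the principle of mathematical induction, the result holds for all n ≥ 1.

P(n) = 3n/(7(n + 7))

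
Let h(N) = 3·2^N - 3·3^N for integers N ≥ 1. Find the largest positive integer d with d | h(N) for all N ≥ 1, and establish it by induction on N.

d = 3

Computing the first values: h(1) = -3 and h(2) = -15; gcd(-3, -15) = 3, so d ≤ 3.
We prove 3 | 3·2^N - 3·3^N for all N ≥ 1 by induction on N.
When N = 1: h(1) = -3 = 3·(-1), so 3 | h(1).
Inductive step: assume the claim holds for N = p, i.e. 3 | h(p). Then
h(p+1) − 3·h(p) = (3·2^(p+1) - 3·3^(p+1)) − 3·(3·2^p - 3·3^p) = (3)·2^p·(2 − 3) = (-3)·2^p. Since 3 | h(p) by the inductive hypothesis, 3 | 3·h(p); and 3 | -3 since -3 = 3·-1. Therefore 3 | h(p+1).
By the principle of mathematical induction, the result holds for all N ≥ 1.
Therefore the largest such d is 3.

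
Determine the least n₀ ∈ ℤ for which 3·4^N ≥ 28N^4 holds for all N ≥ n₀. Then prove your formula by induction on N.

At N = 7: 49152 < 67228, so the inequality fails and n₀ ≥ 8. We prove 3·4^N ≥ 28N^4 for all N ≥ 8.
When N = 8: 3·4^N = 196608 and 28N^4 = 114688, so 196608 ≥ 114688.
Inductive step: suppose the statement holds for some r ≥ 8, so 3·4^r ≥ 28r^4.
Then 3·4^(r + 1) = 4·(3·4^r) ≥ 4·(28r^4).
Also, for r ≥ 8 we have 4·(28r^4) ≥ 28(r+1)^4, since 4 ≥ (1 + 1/r)^4 for all r ≥ 8.
Combining, 3·4^(r + 1) ≥ 28(r+1)^4.
This completes the induction.
Hence the smallest such n₀ is 8.

n₀ = 8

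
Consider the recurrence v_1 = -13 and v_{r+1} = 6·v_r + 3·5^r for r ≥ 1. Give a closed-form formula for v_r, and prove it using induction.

v_r = -3·5^r + 2·6^(r - 1)

Computing the first terms: v_1 = -13, v_2 = -63, v_3 = -303. This suggests v_r = -3·5^r + 2·6^(r - 1).
When r = 1: the formula gives -13 = -13 = v_1.
For the inductive step, assume it holds for an arbitrary j ≥ 1, so v_j = -3·5^j + 2·6^(j - 1).
Then v_{j+1} = 6·v_j + 3·5^j = 6·(-3·5^j + 2·6^(j - 1)) + 3·5^j = -3·5^(j + 1) + 2·6^j = -3·5^(j+1) + 2·6^((j+1) - 1),
which is the claimed formula at r = j+1.
By the principle of mathematical induction, the result holds for all r ≥ 1.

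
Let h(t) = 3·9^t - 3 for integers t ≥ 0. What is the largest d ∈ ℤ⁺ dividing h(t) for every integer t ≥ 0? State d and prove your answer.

d = 24

Computing the first values: h(0) = 0 and h(1) = 24; gcd(0, 24) = 24, so d ≤ 24.
We prove 24 | 3·9^t - 3 for all t ≥ 0 by induction on t.
When t = 0: h(0) = 0 = 24·(0), so 24 | h(0).
For the inductive step, assume it holds for an arbitrary k ≥ 0, i.e. 24 | h(k). Then
h(k+1) = 3·9^(k+1) - 3 = 9·(3·9^k - 3) + 24 = 9·h(k) + 24. The first term is divisible by 24 by the inductive hypothesis, and 24 is divisible by 24. Hence 24 | h(k+1).
By induction, the statement is established for all t ≥ 0.
Therefore the largest such d is 24.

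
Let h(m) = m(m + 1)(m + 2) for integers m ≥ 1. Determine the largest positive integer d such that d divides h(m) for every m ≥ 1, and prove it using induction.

d = 6

Computing the first values: h(1) = 6 and h(2) = 24; gcd(6, 24) = 6, so d ≤ 6.
We prove 6 | m(m + 1)(m + 2) for all m ≥ 1 by induction on m.
When m = 1: h(1) = 6 = 6·(1), so 6 | h(1).
Inductive step: assume the claim holds for m = r, i.e. 6 | h(r). Then
h(r+1) − h(r) = (r+1)·(r+2)·(r+3) − r·(r+1)·(r+2) = (r+1)·(r+2)·[(r+3) − r] = 3·(r+1)·(r+2). The product of 2 consecutive integers is divisible by (2)! = 2, so h(r+1) − h(r) is divisible by 3·2 = 6. By the inductive hypothesis 6 | h(r), hence 6 | h(r+1).
By induction, the statement is established for all m ≥ 1.
Therefore the largest such d is 6.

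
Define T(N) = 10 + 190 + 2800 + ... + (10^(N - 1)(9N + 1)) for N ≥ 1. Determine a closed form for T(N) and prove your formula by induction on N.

T(N) = 10^N·N

We claim T(N) = 10^N·N for all N ≥ 1.
Base case (N = 1): T(1) = 10, and the closed form gives 10. They agree.
Inductive step: suppose the statement holds for some k ≥ 1, so T(k) = 10^k·k.
Then T(k+1) = T(k) + (10^k(9k + 10)) = (10^k·k) + (10^k(9k + 10)).
Simplifying, T(k+1) = 10^(k + 1)(k + 1) = 10^(k+1)·(k+1),
which is the closed form with N = k+1.
By the principle of mathematical induction, the result holds for all N ≥ 1.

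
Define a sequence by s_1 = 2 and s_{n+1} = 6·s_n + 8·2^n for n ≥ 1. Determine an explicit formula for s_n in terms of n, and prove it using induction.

Computing the first terms: s_1 = 2, s_2 = 28, s_3 = 200. This suggests s_n = -2^(n + 1) + 6^n.
For the base case n = 1: the formula gives 2 = 2 = s_1.
For the inductive step, assume it holds for an arbitrary r ≥ 1, so s_r = -2^(r + 1) + 6^r.
Then s_{r+1} = 6·s_r + 8·2^r = 6·(-2^(r + 1) + 6^r) + 8·2^r = -2^(r + 2) + 6^(r + 1) = -2^((r+1) + 1) + 6^(r+1),
which is the claimed formula at n = r+1.
This completes the induction.

s_n = -2^(n + 1) + 6^n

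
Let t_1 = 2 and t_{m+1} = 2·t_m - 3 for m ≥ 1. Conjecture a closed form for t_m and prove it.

t_m = -2^(m - 1) + 3

Computing the first terms: t_1 = 2, t_2 = 1, t_3 = -1. This suggests t_m = -2^(m - 1) + 3.
When m = 1: the formula gives 2 = 2 = t_1.
For the inductive step, assume it holds for an arbitrary r ≥ 1, so t_r = -2^(r - 1) + 3.
Then t_{r+1} = 2·t_r - 3 = 2·(-2^(r - 1) + 3) - 3 = -2^r + 3 = -2^((r+1) - 1) + 3,
which is the claimed formula at m = r+1.
By the principle of mathematical induction, the result holds for all m ≥ 1.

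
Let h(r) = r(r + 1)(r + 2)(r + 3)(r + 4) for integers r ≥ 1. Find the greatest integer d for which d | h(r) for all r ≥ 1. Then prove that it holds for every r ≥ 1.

d = 120

Computing the first values: h(1) = 120 and h(2) = 720; gcd(120, 720) = 120, so d ≤ 120.
We prove 120 | r(r + 1)(r + 2)(r + 3)(r + 4) for all r ≥ 1 by induction on r.
Base case (r = 1): h(1) = 120 = 120·(1), so 120 | h(1).
For the inductive step, assume it holds for an arbitrary k ≥ 1, i.e. 120 | h(k). Then
h(k+1) − h(k) = (k+1)·(k+2)·(k+3)·(k+4)·(k+5) − k·(k+1)·(k+2)·(k+3)·(k+4) = (k+1)·(k+2)·(k+3)·(k+4)·[(k+5) − k] = 5·(k+1)·(k+2)·(k+3)·(k+4). The product of 4 consecutive integers is divisible by (4)! = 24, so h(k+1) − h(k) is divisible by 5·24 = 120. By the inductive hypothesis 120 | h(k), hence 120 | h(k+1).
By the principle of mathematical induction, the result holds for all r ≥ 1.
Therefore the largest such d is 120.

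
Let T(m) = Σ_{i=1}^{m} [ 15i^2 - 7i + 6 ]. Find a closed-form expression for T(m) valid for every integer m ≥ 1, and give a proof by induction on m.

T(m) = m(5m^2 + 4m + 5)

We claim T(m) = m(5m^2 + 4m + 5) for all m ≥ 1.
Base case (m = 1): T(1) = 14, and the closed form gives 14. They agree.
Suppose the result is true for m = i, so T(i) = i(5i^2 + 4i + 5).
Then T(i+1) = T(i) + (15i^2 + 23i + 14) = (i(5i^2 + 4i + 5)) + (15i^2 + 23i + 14).
Simplifying, T(i+1) = (i + 1)(5i^2 + 14i + 14) = (i+1)(5(i+1)^2 + 4(i+1) + 5),
which is the closed form with m = i+1.
Hence, by induction on m, the claim holds for every m ≥ 1.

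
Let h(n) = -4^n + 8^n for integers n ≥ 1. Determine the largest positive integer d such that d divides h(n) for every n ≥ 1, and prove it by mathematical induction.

d = 4

Computing the first values: h(1) = 4 and h(2) = 48; gcd(4, 48) = 4, so d ≤ 4.
We prove 4 | -4^n + 8^n for all n ≥ 1 by induction on n.
When n = 1: h(1) = 4 = 4·(1), so 4 | h(1).
Inductive step: suppose the statement holds for some p ≥ 1, i.e. 4 | h(p). Then
8^{p+1} − 4^{p+1} = 8·8^p − 4·4^p = 8·(8^p − 4^p) + (4)·4^p. The first term is divisible by 4 by the inductive hypothesis, and the second term (4)·4^p is divisible by 4 since 4 | 4. Hence 4 | h(p+1).
By the principle of mathematical induction, the result holds for all n ≥ 1.
Therefore the largest such d is 4.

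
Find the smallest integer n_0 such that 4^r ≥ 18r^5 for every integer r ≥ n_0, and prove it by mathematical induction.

n_0 = 11

At r = 10: 1048576 < 1800000, so the inequality fails and n_0 ≥ 11. We prove 4^r ≥ 18r^5 for all r ≥ 11.
Base case (r = 11): 4^r = 4194304 and 18r^5 = 2898918, so 4194304 ≥ 2898918.
For the inductive step, assume it holds for an arbitrary p ≥ 11, so 4^p ≥ 18p^5.
Then 4^(p + 1) = 4·(4^p) ≥ 4·(18p^5).
Also, for p ≥ 11 we have 4·(18p^5) ≥ 18(p+1)^5, since 4 ≥ (1 + 1/p)^5 for all p ≥ 11.
Combining, 4^(p + 1) ≥ 18(p+1)^5.
Hence, by induction on r, the claim holds for every r ≥ 11.
Hence the smallest such n_0 is 11.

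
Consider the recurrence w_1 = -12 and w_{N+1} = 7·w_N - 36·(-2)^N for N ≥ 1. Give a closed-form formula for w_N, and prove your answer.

w_N = (-2)^(N + 2) - 4·7^(N - 1)

Computing the first terms: w_1 = -12, w_2 = -12, w_3 = -228. This suggests w_N = (-2)^(N + 2) - 4·7^(N - 1).
When N = 1: the formula gives -12 = -12 = w_1.
For the inductive step, assume it holds for an arbitrary j ≥ 1, so w_j = (-2)^(j + 2) - 4·7^(j - 1).
Then w_{j+1} = 7·w_j - 36·(-2)^j = 7·((-2)^(j + 2) - 4·7^(j - 1)) - 36·(-2)^j = (-2)^(j + 3) - 4·7^j = (-2)^((j+1) + 2) - 4·7^((j+1) - 1),
which is the claimed formula at N = j+1.
Hence, by induction on N, the claim holds for every N ≥ 1.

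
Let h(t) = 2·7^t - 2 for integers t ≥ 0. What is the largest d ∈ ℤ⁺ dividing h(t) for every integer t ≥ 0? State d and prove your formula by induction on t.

Computing the first values: h(0) = 0 and h(1) = 12; gcd(0, 12) = 12, so d ≤ 12.
We prove 12 | 2·7^t - 2 for all t ≥ 0 by induction on t.
For the base case t = 0: h(0) = 0 = 12·(0), so 12 | h(0).
For the inductive step, assume it holds for an arbitrary i ≥ 0, i.e. 12 | h(i). Then
h(i+1) = 2·7^(i+1) - 2 = 7·(2·7^i - 2) + 12 = 7·h(i) + 12. The first term is divisible by 12 by the inductive hypothesis, and 12 is divisible by 12. Hence 12 | h(i+1).
This completes the induction.
Therefore the largest such d is 12.

d = 12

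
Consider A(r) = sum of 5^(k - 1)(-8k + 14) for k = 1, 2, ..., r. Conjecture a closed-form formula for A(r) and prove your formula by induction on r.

We claim A(r) = 2·5^r(-r + 2) - 4 for all r ≥ 1.
For the base case r = 1: A(1) = 6, and the closed form gives 6. They agree.
Suppose the result is true for r = k, so A(k) = 2·5^k(-k + 2) - 4.
Then A(k+1) = A(k) + (5^k(-8k + 6)) = (2·5^k(-k + 2) - 4) + (5^k(-8k + 6)).
Simplifying, A(k+1) = -10·5^k·k + 10·5^k - 4 = 2·5^(k+1)(-(k+1) + 2) - 4,
which is the closed form with r = k+1.
Hence, by induction on r, the claim holds for every r ≥ 1.

A(r) = 2·5^r(-r + 2) - 4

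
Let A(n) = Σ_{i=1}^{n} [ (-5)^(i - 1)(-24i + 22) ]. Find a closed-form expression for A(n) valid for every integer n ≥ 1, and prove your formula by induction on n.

A(n) = (-5)^n(4n - 3) + 3

We claim A(n) = (-5)^n(4n - 3) + 3 for all n ≥ 1.
For the base case n = 1: A(1) = -2, and the closed form gives -2. They agree.
Suppose the result is true for n = i, so A(i) = (-5)^i(4i - 3) + 3.
Then A(i+1) = A(i) + ((-5)^i(-24i - 2)) = ((-5)^i(4i - 3) + 3) + ((-5)^i(-24i - 2)).
Simplifying, A(i+1) = -20(-5)^i·i - 5(-5)^i + 3 = (-5)^(i+1)(4(i+1) - 3) + 3,
which is the closed form with n = i+1.
By the principle of mathematical induction, the result holds for all n ≥ 1.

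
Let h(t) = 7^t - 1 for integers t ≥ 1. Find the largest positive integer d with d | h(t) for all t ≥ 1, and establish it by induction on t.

Computing the first values: h(1) = 6 and h(2) = 48; gcd(6, 48) = 6, so d ≤ 6.
We prove 6 | 7^t - 1 for all t ≥ 1 by induction on t.
When t = 1: h(1) = 6 = 6·(1), so 6 | h(1).
Suppose the result is true for t = p, i.e. 6 | h(p). Then
7^{p+1} − 1^{p+1} = 7·7^p − 1·1^p = 7·(7^p − 1^p) + (6)·1^p. The first term is divisible by 6 by the inductive hypothesis, and the second term (6)·1^p is divisible by 6 since 6 | 6. Hence 6 | h(p+1).
This completes the induction.
Therefore the largest such d is 6.

d = 6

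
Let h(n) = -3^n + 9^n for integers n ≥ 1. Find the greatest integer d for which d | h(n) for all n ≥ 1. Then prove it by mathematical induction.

Computing the first values: h(1) = 6 and h(2) = 72; gcd(6, 72) = 6, so d ≤ 6.
We prove 6 | -3^n + 9^n for all n ≥ 1 by induction on n.
When n = 1: h(1) = 6 = 6·(1), so 6 | h(1).
Inductive step: suppose the statement holds for some i ≥ 1, i.e. 6 | h(i). Then
9^{i+1} − 3^{i+1} = 9·9^i − 3·3^i = 9·(9^i − 3^i) + (6)·3^i. The first term is divisible by 6 by the inductive hypothesis, and the second term (6)·3^i is divisible by 6 since 6 | 6. Hence 6 | h(i+1).
Hence, by induction on n, the claim holds for every n ≥ 1.
Therefore the largest such d is 6.

d = 6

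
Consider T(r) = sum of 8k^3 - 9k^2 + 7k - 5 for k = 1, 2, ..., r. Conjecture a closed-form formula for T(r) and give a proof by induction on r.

T(r) = r(2r^3 + r^2 + r - 3)

We claim T(r) = r(2r^3 + r^2 + r - 3) for all r ≥ 1.
Base case (r = 1): T(1) = 1, and the closed form gives 1. They agree.
For the inductive step, assume it holds for an arbitrary k ≥ 1, so T(k) = k(2k^3 + k^2 + k - 3).
Then T(k+1) = T(k) + (8k^3 + 15k^2 + 13k + 1) = (k(2k^3 + k^2 + k - 3)) + (8k^3 + 15k^2 + 13k + 1).
Simplifying, T(k+1) = (k + 1)(2k^3 + 7k^2 + 9k + 1) = (k+1)(2(k+1)^3 + (k+1)^2 + (k+1) - 3),
which is the closed form with r = k+1.
By the principle of mathematical induction, the result holds for all r ≥ 1.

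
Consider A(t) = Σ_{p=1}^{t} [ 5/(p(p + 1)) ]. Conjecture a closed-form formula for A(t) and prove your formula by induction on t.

We claim A(t) = 5t/(t + 1) for all t ≥ 1.
For the base case t = 1: A(1) = 5/2, and the closed form gives 5/2. They agree.
Inductive step: suppose the statement holds for some p ≥ 1, so A(p) = 5p/(p + 1).
Then A(p+1) = A(p) + (5/((p + 1)(p + 2))) = (5p/(p + 1)) + (5/((p + 1)(p + 2))).
Simplifying, A(p+1) = 5(p + 1)/(p + 2) = 5(p+1)/((p+1) + 1),
which is the closed form with t = p+1.
By induction, the statement is established for all t ≥ 1.

A(t) = 5t/(t + 1)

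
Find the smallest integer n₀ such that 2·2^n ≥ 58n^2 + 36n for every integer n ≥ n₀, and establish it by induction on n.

At n = 12: 8192 < 8784, so the inequality fails and n₀ ≥ 13. We prove 2·2^n ≥ 58n^2 + 36n for all n ≥ 13.
Base case (n = 13): 2·2^n = 16384 and 58n^2 + 36n = 10270, so 16384 ≥ 10270.
For the inductive step, assume it holds for an arbitrary i ≥ 13, so 2·2^i ≥ 58i^2 + 36i.
Then 2·2^(i + 1) = 2·(2·2^i) ≥ 2·(58i^2 + 36i).
Also, for i ≥ 13 we have 2·(58i^2 + 36i) ≥ 58(i+1)^2 + 36(i+1), since 2·(58i^2 + 36i) − (58(i+1)^2 + 36(i+1)) = 58i^2 - 80i - 94, which is nonnegative for all i ≥ 13.
Combining, 2·2^(i + 1) ≥ 58(i+1)^2 + 36(i+1).
This completes the induction.
Hence the smallest such n₀ is 13.

n₀ = 13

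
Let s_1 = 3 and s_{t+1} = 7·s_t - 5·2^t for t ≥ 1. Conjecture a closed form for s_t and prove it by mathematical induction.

Computing the first terms: s_1 = 3, s_2 = 11, s_3 = 57. This suggests s_t = 2^t + 7^(t - 1).
Base step (t = 1): the formula gives 3 = 3 = s_1.
For the inductive step, assume it holds for an arbitrary i ≥ 1, so s_i = 2^i + 7^(i - 1).
Then s_{i+1} = 7·s_i - 5·2^i = 7·(2^i + 7^(i - 1)) - 5·2^i = 2^(i + 1) + 7^i = 2^(i+1) + 7^((i+1) - 1),
which is the claimed formula at t = i+1.
Hence, by induction on t, the claim holds for every t ≥ 1.

s_t = 2^t + 7^(t - 1)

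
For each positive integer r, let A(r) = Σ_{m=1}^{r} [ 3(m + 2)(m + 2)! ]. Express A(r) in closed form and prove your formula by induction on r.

A(r) = 3(r + 3)! - 18

We claim A(r) = 3(r + 3)! - 18 for all r ≥ 1.
When r = 1: A(1) = 54, and the closed form gives 54. They agree.
For the inductive step, assume it holds for an arbitrary m ≥ 1, so A(m) = 3(m + 3)! - 18.
Then A(m+1) = A(m) + (3(m + 3)(m + 3)!) = (3(m + 3)! - 18) + (3(m + 3)(m + 3)!).
Simplifying, A(m+1) = 3((m+1) + 3)! - 18,
which is the closed form with r = m+1.
By the principle of mathematical induction, the result holds for all r ≥ 1.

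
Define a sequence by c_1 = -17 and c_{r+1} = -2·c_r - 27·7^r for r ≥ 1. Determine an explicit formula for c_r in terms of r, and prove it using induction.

Computing the first terms: c_1 = -17, c_2 = -155, c_3 = -1013. This suggests c_r = (-2)^(r + 1) - 3·7^r.
When r = 1: the formula gives -17 = -17 = c_1.
For the inductive step, assume it holds for an arbitrary j ≥ 1, so c_j = (-2)^(j + 1) - 3·7^j.
Then c_{j+1} = -2·c_j - 27·7^j = -2·((-2)^(j + 1) - 3·7^j) - 27·7^j = (-2)^(j + 2) - 3·7^(j + 1) = (-2)^((j+1) + 1) - 3·7^(j+1),
which is the claimed formula at r = j+1.
This completes the induction.

c_r = (-2)^(r + 1) - 3·7^r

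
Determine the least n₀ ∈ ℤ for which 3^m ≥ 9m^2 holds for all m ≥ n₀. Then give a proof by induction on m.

n₀ = 5

At m = 4: 81 < 144, so the inequality fails and n₀ ≥ 5. We prove 3^m ≥ 9m^2 for all m ≥ 5.
When m = 5: 3^m = 243 and 9m^2 = 225, so 243 ≥ 225.
Inductive step: suppose the statement holds for some j ≥ 5, so 3^j ≥ 9j^2.
Then 3^(j + 1) = 3·(3^j) ≥ 3·(9j^2).
Also, for j ≥ 5 we have 3·(9j^2) ≥ 9(j+1)^2, since 3 ≥ (1 + 1/j)^2 for all j ≥ 5.
Combining, 3^(j + 1) ≥ 9(j+1)^2.
By the principle of mathematical induction, the result holds for all m ≥ 5.
Hence the smallest such n₀ is 5.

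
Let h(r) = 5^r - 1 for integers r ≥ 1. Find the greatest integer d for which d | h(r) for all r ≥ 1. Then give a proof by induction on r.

d = 4

Computing the first values: h(1) = 4 and h(2) = 24; gcd(4, 24) = 4, so d ≤ 4.
We prove 4 | 5^r - 1 for all r ≥ 1 by induction on r.
When r = 1: h(1) = 4 = 4·(1), so 4 | h(1).
Suppose the result is true for r = m, i.e. 4 | h(m). Then
5^{m+1} − 1^{m+1} = 5·5^m − 1·1^m = 5·(5^m − 1^m) + (4)·1^m. The first term is divisible by 4 by the inductive hypothesis, and the second term (4)·1^m is divisible by 4 since 4 | 4. Hence 4 | h(m+1).
By the principle of mathematical induction, the result holds for all r ≥ 1.
Therefore the largest such d is 4.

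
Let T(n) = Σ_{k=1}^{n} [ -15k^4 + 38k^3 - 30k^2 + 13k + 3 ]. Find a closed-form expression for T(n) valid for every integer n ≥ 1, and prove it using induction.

We claim T(n) = -n(3n^4 - 2n^3 - 4n^2 - n - 5) for all n ≥ 1.
Base case (n = 1): T(1) = 9, and the closed form gives 9. They agree.
Inductive step: assume the claim holds for n = k, so T(k) = k(-3k^4 + 2k^3 + 4k^2 + k + 5).
Then T(k+1) = T(k) + (-15k^4 - 22k^3 - 6k^2 + 7k + 9) = (k(-3k^4 + 2k^3 + 4k^2 + k + 5)) + (-15k^4 - 22k^3 - 6k^2 + 7k + 9).
Simplifying, T(k+1) = -(k + 1)(3k^4 + 10k^3 + 8k^2 - 3k - 9) = -(k+1)(3(k+1)^4 - 2(k+1)^3 - 4(k+1)^2 - (k+1) - 5),
which is the closed form with n = k+1.
This completes the induction.

T(n) = -n(3n^4 - 2n^3 - 4n^2 - n - 5)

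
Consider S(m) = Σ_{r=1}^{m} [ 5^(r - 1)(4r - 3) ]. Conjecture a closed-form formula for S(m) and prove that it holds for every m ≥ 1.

We claim S(m) = 5^m(m - 1) + 1 for all m ≥ 1.
Base step (m = 1): S(1) = 1, and the closed form gives 1. They agree.
Inductive step: assume the claim holds for m = r, so S(r) = 5^r(r - 1) + 1.
Then S(r+1) = S(r) + (5^r(4r + 1)) = (5^r(r - 1) + 1) + (5^r(4r + 1)).
Simplifying, S(r+1) = 5^(r + 1)r + 1 = 5^(r+1)((r+1) - 1) + 1,
which is the closed form with m = r+1.
By the principle of mathematical induction, the result holds for all m ≥ 1.

S(m) = 5^m(m - 1) + 1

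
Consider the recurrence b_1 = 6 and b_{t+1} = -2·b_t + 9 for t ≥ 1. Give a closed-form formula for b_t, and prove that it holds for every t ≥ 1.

b_t = 3(-2)^(t - 1) + 3

Computing the first terms: b_1 = 6, b_2 = -3, b_3 = 15. This suggests b_t = 3(-2)^(t - 1) + 3.
When t = 1: the formula gives 6 = 6 = b_1.
Suppose the result is true for t = r, so b_r = 3(-2)^(r - 1) + 3.
Then b_{r+1} = -2·b_r + 9 = -2·(3(-2)^(r - 1) + 3) + 9 = 3(-2)^r + 3 = 3(-2)^((r+1) - 1) + 3,
which is the claimed formula at t = r+1.
By induction, the statement is established for all t ≥ 1.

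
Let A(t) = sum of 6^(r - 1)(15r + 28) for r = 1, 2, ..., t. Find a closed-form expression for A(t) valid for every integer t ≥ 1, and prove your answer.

A(t) = 6^t(3t + 5) - 5

We claim A(t) = 6^t(3t + 5) - 5 for all t ≥ 1.
Base step (t = 1): A(1) = 43, and the closed form gives 43. They agree.
Inductive step: assume the claim holds for t = r, so A(r) = 6^r(3r + 5) - 5.
Then A(r+1) = A(r) + (6^r(15r + 43)) = (6^r(3r + 5) - 5) + (6^r(15r + 43)).
Simplifying, A(r+1) = 18·6^r·r + 48·6^r - 5 = 6^(r+1)(3(r+1) + 5) - 5,
which is the closed form with t = r+1.
This completes the induction.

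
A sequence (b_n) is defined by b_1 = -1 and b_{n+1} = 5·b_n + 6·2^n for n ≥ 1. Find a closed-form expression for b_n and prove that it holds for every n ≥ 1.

Computing the first terms: b_1 = -1, b_2 = 7, b_3 = 59. This suggests b_n = -2^(n + 1) + 3·5^(n - 1).
Base step (n = 1): the formula gives -1 = -1 = b_1.
Suppose the result is true for n = k, so b_k = -2^(k + 1) + 3·5^(k - 1).
Then b_{k+1} = 5·b_k + 6·2^k = 5·(-2^(k + 1) + 3·5^(k - 1)) + 6·2^k = -2^(k + 2) + 3·5^k = -2^((k+1) + 1) + 3·5^((k+1) - 1),
which is the claimed formula at n = k+1.
By induction, the statement is established for all n ≥ 1.

b_n = -2^(n + 1) + 3·5^(n - 1)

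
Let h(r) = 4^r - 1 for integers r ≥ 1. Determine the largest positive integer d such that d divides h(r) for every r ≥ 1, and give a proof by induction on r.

Computing the first values: h(1) = 3 and h(2) = 15; gcd(3, 15) = 3, so d ≤ 3.
We prove 3 | 4^r - 1 for all r ≥ 1 by induction on r.
Base case (r = 1): h(1) = 3 = 3·(1), so 3 | h(1).
Inductive step: suppose the statement holds for some i ≥ 1, i.e. 3 | h(i). Then
4^{i+1} − 1^{i+1} = 4·4^i − 1·1^i = 4·(4^i − 1^i) + (3)·1^i. The first term is divisible by 3 by the inductive hypothesis, and the second term (3)·1^i is divisible by 3 since 3 | 3. Hence 3 | h(i+1).
Hence, by induction on r, the claim holds for every r ≥ 1.
Therefore the largest such d is 3.

d = 3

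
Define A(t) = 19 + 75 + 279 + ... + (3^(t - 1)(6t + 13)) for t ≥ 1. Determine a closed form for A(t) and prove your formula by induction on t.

A(t) = 3^t(3t + 5) - 5

We claim A(t) = 3^t(3t + 5) - 5 for all t ≥ 1.
When t = 1: A(1) = 19, and the closed form gives 19. They agree.
Inductive step: suppose the statement holds for some j ≥ 1, so A(j) = 3^j(3j + 5) - 5.
Then A(j+1) = A(j) + (3^j(6j + 19)) = (3^j(3j + 5) - 5) + (3^j(6j + 19)).
Simplifying, A(j+1) = 9·3^j·j + 24·3^j - 5 = 3^(j+1)(3(j+1) + 5) - 5,
which is the closed form with t = j+1.
By the principle of mathematical induction, the result holds for all t ≥ 1.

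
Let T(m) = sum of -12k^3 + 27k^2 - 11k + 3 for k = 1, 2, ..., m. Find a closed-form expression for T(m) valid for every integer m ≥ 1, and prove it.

T(m) = -m(m - 2)(3m^2 + 3m + 1)

We claim T(m) = -m(m - 2)(3m^2 + 3m + 1) for all m ≥ 1.
Base case (m = 1): T(1) = 7, and the closed form gives 7. They agree.
For the inductive step, assume it holds for an arbitrary k ≥ 1, so T(k) = k(-3k^3 + 3k^2 + 5k + 2).
Then T(k+1) = T(k) + (-12k^3 - 9k^2 + 7k + 7) = (k(-3k^3 + 3k^2 + 5k + 2)) + (-12k^3 - 9k^2 + 7k + 7).
Simplifying, T(k+1) = -(k - 1)(k + 1)(3k^2 + 9k + 7) = -(k+1)((k+1) - 2)(3(k+1)^2 + 3(k+1) + 1),
which is the closed form with m = k+1.
Hence, by induction on m, the claim holds for every m ≥ 1.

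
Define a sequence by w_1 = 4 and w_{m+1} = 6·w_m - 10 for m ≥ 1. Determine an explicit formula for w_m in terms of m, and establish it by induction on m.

Computing the first terms: w_1 = 4, w_2 = 14, w_3 = 74. This suggests w_m = 2·6^(m - 1) + 2.
When m = 1: the formula gives 4 = 4 = w_1.
Inductive step: suppose the statement holds for some i ≥ 1, so w_i = 2·6^(i - 1) + 2.
Then w_{i+1} = 6·w_i - 10 = 6·(2·6^(i - 1) + 2) - 10 = 2·6^i + 2 = 2·6^((i+1) - 1) + 2,
which is the claimed formula at m = i+1.
By induction, the statement is established for all m ≥ 1.

w_m = 2·6^(m - 1) + 2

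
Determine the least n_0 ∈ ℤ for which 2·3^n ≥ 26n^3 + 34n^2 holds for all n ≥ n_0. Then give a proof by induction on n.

n_0 = 9

At n = 8: 13122 < 15488, so the inequality fails and n_0 ≥ 9. We prove 2·3^n ≥ 26n^3 + 34n^2 for all n ≥ 9.
Base step (n = 9): 2·3^n = 39366 and 26n^3 + 34n^2 = 21708, so 39366 ≥ 21708.
For the inductive step, assume it holds for an arbitrary j ≥ 9, so 2·3^j ≥ 26j^3 + 34j^2.
Then 2·3^(j + 1) = 3·(2·3^j) ≥ 3·(26j^3 + 34j^2).
Also, for j ≥ 9 we have 3·(26j^3 + 34j^2) ≥ 26(j+1)^3 + 34(j+1)^2, since 3·(26j^3 + 34j^2) − (26(j+1)^3 + 34(j+1)^2) = 52j^3 - 10j^2 - 146j - 60, which is nonnegative for all j ≥ 9.
Combining, 2·3^(j + 1) ≥ 26(j+1)^3 + 34(j+1)^2.
By the principle of mathematical induction, the result holds for all n ≥ 9.
Hence the smallest such n_0 is 9.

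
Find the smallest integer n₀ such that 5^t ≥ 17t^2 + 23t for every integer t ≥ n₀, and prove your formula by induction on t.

At t = 3: 125 < 222, so the inequality fails and n₀ ≥ 4. We prove 5^t ≥ 17t^2 + 23t for all t ≥ 4.
For the base case t = 4: 5^t = 625 and 17t^2 + 23t = 364, so 625 ≥ 364.
Inductive step: assume the claim holds for t = j, so 5^j ≥ 17j^2 + 23j.
Then 5^(j + 1) = 5·(5^j) ≥ 5·(17j^2 + 23j).
Also, for j ≥ 4 we have 5·(17j^2 + 23j) ≥ 17(j+1)^2 + 23(j+1), since 5·(17j^2 + 23j) − (17(j+1)^2 + 23(j+1)) = 68j^2 + 58j - 40, which is nonnegative for all j ≥ 4.
Combining, 5^(j + 1) ≥ 17(j+1)^2 + 23(j+1).
This completes the induction.
Hence the smallest such n₀ is 4.

n₀ = 4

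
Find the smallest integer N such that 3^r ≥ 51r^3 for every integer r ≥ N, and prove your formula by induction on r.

At r = 9: 19683 < 37179, so the inequality fails and N ≥ 10. We prove 3^r ≥ 51r^3 for all r ≥ 10.
For the base case r = 10: 3^r = 59049 and 51r^3 = 51000, so 59049 ≥ 51000.
Inductive step: suppose the statement holds for some m ≥ 10, so 3^m ≥ 51m^3.
Then 3^(m + 1) = 3·(3^m) ≥ 3·(51m^3).
Also, for m ≥ 10 we have 3·(51m^3) ≥ 51(m+1)^3, since 3 ≥ (1 + 1/m)^3 for all m ≥ 10.
Combining, 3^(m + 1) ≥ 51(m+1)^3.
By induction, the statement is established for all r ≥ 10.
Hence the smallest such N is 10.

N = 10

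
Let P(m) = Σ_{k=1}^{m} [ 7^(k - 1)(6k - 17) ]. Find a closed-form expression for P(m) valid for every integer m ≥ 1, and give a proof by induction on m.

P(m) = 7^m(m - 3) + 3

We claim P(m) = 7^m(m - 3) + 3 for all m ≥ 1.
For the base case m = 1: P(1) = -11, and the closed form gives -11. They agree.
For the inductive step, assume it holds for an arbitrary k ≥ 1, so P(k) = 7^k(k - 3) + 3.
Then P(k+1) = P(k) + (7^k(6k - 11)) = (7^k(k - 3) + 3) + (7^k(6k - 11)).
Simplifying, P(k+1) = 7·7^k·k - 14·7^k + 3 = 7^(k+1)((k+1) - 3) + 3,
which is the closed form with m = k+1.
This completes the induction.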